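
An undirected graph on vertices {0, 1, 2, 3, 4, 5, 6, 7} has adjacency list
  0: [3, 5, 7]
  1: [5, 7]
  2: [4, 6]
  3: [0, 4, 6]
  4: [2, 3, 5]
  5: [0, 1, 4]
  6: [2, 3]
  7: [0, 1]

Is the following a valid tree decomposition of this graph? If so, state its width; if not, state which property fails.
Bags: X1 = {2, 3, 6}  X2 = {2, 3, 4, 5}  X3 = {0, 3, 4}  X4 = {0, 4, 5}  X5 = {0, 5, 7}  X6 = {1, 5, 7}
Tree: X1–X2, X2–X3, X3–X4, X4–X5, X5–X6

A tree decomposition must satisfy three properties: every vertex lies in some bag; for every edge, both endpoints lie together in some bag; and for every vertex, the bags containing it form a connected subtree. Here bags containing vertex 5 are not connected in the tree, so the decomposition is invalid.

No — bags containing vertex 5 are not connected in the tree.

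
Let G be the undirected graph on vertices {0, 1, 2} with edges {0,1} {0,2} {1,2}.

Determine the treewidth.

2

A width-2 tree decomposition is:
Bags: B1 = {0, 1, 2}
Tree: (single bag)
With just one bag of size 3, the width is 3 − 1 = 2, so tw(G) ≤ 2. For the lower bound, the 3 vertices {0, 1, 2} are pairwise adjacent, and any tree decomposition puts a clique entirely inside one bag — forcing width ≥ 2. The upper and lower bounds meet at 2, so that is the treewidth.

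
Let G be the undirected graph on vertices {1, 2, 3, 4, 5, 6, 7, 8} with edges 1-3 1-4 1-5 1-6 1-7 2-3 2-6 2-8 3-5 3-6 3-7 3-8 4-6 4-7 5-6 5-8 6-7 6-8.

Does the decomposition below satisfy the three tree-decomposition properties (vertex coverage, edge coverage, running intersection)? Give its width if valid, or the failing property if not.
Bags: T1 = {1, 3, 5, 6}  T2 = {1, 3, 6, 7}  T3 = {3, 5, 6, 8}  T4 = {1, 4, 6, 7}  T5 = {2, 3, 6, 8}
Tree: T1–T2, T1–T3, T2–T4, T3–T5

Checking the three conditions: (i) the bags cover all of {1, 2, 3, 4, 5, 6, 7, 8}; (ii) for each edge, some bag contains both endpoints; (iii) the bags containing any fixed vertex form a subtree. All hold, so the decomposition is valid with width 4 − 1 = 3.

Yes; width 3.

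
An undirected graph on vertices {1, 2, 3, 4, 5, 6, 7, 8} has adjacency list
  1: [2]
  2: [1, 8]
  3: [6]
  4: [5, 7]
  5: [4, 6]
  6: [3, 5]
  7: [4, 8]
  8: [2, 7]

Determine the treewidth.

A width-1 tree decomposition is:
Bags: B1 = {3, 6}  B2 = {5, 6}  B3 = {4, 5}  B4 = {4, 7}  B5 = {7, 8}  B6 = {2, 8}  B7 = {1, 2}
Tree: B1–B2, B2–B3, B3–B4, B4–B5, B5–B6, B6–B7
Every bag has size at most 2, so the width is 2 − 1 = 1 and tw(G) ≤ 1. Any graph with an edge has treewidth ≥ 1, and G has the edge 3–6. Hence tw(G) = 1 exactly.

1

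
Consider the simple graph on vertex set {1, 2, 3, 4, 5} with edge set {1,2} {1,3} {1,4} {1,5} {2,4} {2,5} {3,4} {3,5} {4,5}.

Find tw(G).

3

A width-3 tree decomposition is:
Bags: B1 = {1, 2, 4, 5}  B2 = {1, 3, 4, 5}
Tree: B1–B2
Every bag has size at most 4, so the width is 4 − 1 = 3 and tw(G) ≤ 3. Conversely, {1, 2, 4, 5} is a clique of size 4, and the vertices of any clique must share a bag in every tree decomposition; so some bag has ≥ 4 vertices and tw(G) ≥ 3. The upper and lower bounds meet at 3, so that is the treewidth.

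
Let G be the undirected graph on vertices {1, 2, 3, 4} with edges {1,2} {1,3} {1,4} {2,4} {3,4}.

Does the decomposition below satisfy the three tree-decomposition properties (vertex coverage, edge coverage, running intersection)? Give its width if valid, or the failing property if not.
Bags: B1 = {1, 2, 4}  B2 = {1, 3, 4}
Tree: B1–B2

Checking the three conditions: (i) the bags cover all of {1, 2, 3, 4}; (ii) for each edge, some bag contains both endpoints; (iii) the bags containing any fixed vertex form a subtree. All hold, so the decomposition is valid with width 3 − 1 = 2.

Yes; width 2.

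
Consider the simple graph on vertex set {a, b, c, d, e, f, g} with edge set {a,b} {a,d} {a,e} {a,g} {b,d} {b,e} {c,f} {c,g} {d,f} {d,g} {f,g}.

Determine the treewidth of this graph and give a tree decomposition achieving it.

Each bag holds 3 vertices, so the decomposition has width 2, which upper-bounds the treewidth. On the other hand G contains the 3-clique {d, f, g}. A clique must lie in a single bag of any decomposition, so no decomposition can have width below 2. The upper and lower bounds meet at 2, so that is the treewidth.

Treewidth 2.
One such decomposition:
Bags: B1 = {d, f, g}  B2 = {c, f, g}  B3 = {a, d, g}  B4 = {a, b, d}  B5 = {a, b, e}
Tree: B1–B2, B1–B3, B3–B4, B4–B5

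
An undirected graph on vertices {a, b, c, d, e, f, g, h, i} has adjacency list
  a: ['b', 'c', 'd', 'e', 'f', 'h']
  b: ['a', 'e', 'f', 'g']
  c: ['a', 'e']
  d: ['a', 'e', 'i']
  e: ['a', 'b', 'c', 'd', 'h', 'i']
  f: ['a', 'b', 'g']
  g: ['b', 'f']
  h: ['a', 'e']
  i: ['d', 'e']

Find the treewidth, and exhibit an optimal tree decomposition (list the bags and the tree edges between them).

Treewidth 2.
One such decomposition:
Bags: B1 = {a, b, f}  B2 = {a, b, e}  B3 = {b, f, g}  B4 = {a, d, e}  B5 = {a, c, e}  B6 = {a, e, h}  B7 = {d, e, i}
Tree: B1–B2, B1–B3, B2–B4, B4–B5, B2–B6, B4–B7

Each bag holds 3 vertices, so the decomposition has width 2, which upper-bounds the treewidth. Conversely, {b, f, g} is a clique of size 3, and the vertices of any clique must share a bag in every tree decomposition; so some bag has ≥ 3 vertices and tw(G) ≥ 2. The upper and lower bounds meet at 2, so that is the treewidth.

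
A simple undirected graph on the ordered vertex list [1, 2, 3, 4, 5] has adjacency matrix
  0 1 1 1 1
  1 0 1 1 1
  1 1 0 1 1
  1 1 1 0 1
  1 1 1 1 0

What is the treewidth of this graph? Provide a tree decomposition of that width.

With just one bag of size 5, the width is 5 − 1 = 4, so tw(G) ≤ 4. Conversely, {1, 2, 3, 4, 5} is a clique of size 5, and the vertices of any clique must share a bag in every tree decomposition; so some bag has ≥ 5 vertices and tw(G) ≥ 4. Combining the bounds, tw(G) = 4.

Treewidth 4.
One optimal decomposition is:
Bags: B1 = {1, 2, 3, 4, 5}
Tree: (single bag)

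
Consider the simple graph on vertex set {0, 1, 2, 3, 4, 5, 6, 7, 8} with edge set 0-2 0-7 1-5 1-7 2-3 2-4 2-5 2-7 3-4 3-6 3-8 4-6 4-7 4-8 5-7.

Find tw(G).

2

A width-2 tree decomposition is:
Bags: B1 = {2, 3, 4}  B2 = {2, 4, 7}  B3 = {3, 4, 6}  B4 = {2, 5, 7}  B5 = {0, 2, 7}  B6 = {1, 5, 7}  B7 = {3, 4, 8}
Tree: B1–B2, B1–B3, B2–B4, B2–B5, B4–B6, B1–B7
Every bag has size at most 3, so the width is 3 − 1 = 2 and tw(G) ≤ 2. For the lower bound, the 3 vertices {3, 4, 8} are pairwise adjacent, and any tree decomposition puts a clique entirely inside one bag — forcing width ≥ 2. Hence tw(G) = 2 exactly.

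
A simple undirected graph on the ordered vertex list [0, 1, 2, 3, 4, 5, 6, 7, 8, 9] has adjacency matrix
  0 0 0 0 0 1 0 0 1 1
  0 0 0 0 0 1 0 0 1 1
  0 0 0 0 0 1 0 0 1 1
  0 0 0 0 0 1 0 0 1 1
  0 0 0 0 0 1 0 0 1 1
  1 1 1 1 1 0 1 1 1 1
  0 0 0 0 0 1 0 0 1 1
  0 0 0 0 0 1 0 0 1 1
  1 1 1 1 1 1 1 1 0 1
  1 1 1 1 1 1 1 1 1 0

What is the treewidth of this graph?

3

A width-3 tree decomposition is:
Bags: B1 = {0, 5, 8, 9}  B2 = {3, 5, 8, 9}  B3 = {4, 5, 8, 9}  B4 = {5, 7, 8, 9}  B5 = {1, 5, 8, 9}  B6 = {5, 6, 8, 9}  B7 = {2, 5, 8, 9}
Tree: B1–B2, B2–B3, B3–B4, B1–B5, B4–B6, B4–B7
Every bag has size at most 4, so the width is 4 − 1 = 3 and tw(G) ≤ 3. Conversely, {0, 5, 8, 9} is a clique of size 4, and the vertices of any clique must share a bag in every tree decomposition; so some bag has ≥ 4 vertices and tw(G) ≥ 3. Combining the bounds, tw(G) = 3.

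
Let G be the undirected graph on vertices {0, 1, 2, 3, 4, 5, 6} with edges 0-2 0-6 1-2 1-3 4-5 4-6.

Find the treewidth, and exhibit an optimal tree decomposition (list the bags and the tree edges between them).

Treewidth 1.
Bags: B1 = {4, 5}  B2 = {4, 6}  B3 = {0, 6}  B4 = {0, 2}  B5 = {1, 2}  B6 = {1, 3}
Tree: B1–B2, B2–B3, B3–B4, B4–B5, B5–B6

Each bag holds 2 vertices, so the decomposition has width 1, which upper-bounds the treewidth. Since G has at least one edge (e.g. 5–4), it is not an edgeless graph, so tw(G) ≥ 1. Therefore the treewidth is 1.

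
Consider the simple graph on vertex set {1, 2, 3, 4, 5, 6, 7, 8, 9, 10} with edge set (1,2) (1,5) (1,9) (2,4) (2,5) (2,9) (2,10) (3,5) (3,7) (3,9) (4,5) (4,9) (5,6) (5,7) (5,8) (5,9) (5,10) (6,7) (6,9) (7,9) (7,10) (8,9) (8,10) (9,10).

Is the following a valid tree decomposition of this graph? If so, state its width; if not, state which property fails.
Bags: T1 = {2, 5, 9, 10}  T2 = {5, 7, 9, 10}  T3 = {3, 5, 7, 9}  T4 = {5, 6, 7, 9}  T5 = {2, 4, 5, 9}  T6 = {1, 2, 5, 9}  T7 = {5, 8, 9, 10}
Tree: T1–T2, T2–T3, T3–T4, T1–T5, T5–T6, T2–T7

Yes; width 3.

Checking the three conditions: (i) the bags cover all of {1, 2, 3, 4, 5, 6, 7, 8, 9, 10}; (ii) for each edge, some bag contains both endpoints; (iii) the bags containing any fixed vertex form a subtree. All hold, so the decomposition is valid with width 4 − 1 = 3.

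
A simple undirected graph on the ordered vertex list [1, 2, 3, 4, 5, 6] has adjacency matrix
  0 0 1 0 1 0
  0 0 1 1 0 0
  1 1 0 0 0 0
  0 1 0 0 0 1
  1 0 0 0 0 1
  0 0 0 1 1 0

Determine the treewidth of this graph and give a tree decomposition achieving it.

Treewidth 2.
One such decomposition:
Bags: B1 = {4, 5, 6}  B2 = {1, 4, 5}  B3 = {1, 3, 4}  B4 = {2, 3, 4}
Tree: B1–B2, B2–B3, B3–B4

The largest bag has 3 vertices, giving width 2; this decomposition certifies tw(G) ≤ 2. For the lower bound, G contains the cycle 4–6–5–1–3–2–4, so G is not a forest; only forests have treewidth ≤ 1, hence tw(G) ≥ 2. Combining the bounds, tw(G) = 2.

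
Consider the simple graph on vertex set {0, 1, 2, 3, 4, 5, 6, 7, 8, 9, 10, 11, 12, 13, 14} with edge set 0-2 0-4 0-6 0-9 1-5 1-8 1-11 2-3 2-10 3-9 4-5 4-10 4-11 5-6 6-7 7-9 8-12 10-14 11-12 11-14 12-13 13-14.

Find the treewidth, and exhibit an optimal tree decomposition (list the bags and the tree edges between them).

Treewidth 3.
One optimal decomposition is:
Bags: B1 = {3, 6, 7, 9}  B2 = {0, 3, 6, 9}  B3 = {0, 2, 3, 6}  B4 = {0, 2, 5, 6}  B5 = {0, 2, 4, 5}  B6 = {2, 4, 5, 10}  B7 = {1, 4, 5, 10}  B8 = {1, 4, 10, 11}  B9 = {1, 10, 11, 14}  B10 = {1, 8, 11, 14}  B11 = {8, 11, 12, 14}  B12 = {8, 12, 13, 14}
Tree: B1–B2, B2–B3, B3–B4, B4–B5, B5–B6, B6–B7, B7–B8, B8–B9, B9–B10, B10–B11, B11–B12

Every bag has size at most 4, so the width is 4 − 1 = 3 and tw(G) ≤ 3. For the lower bound: the 4 vertex sets {3,7,9}, {6}, {0}, {2,4,5,10} are disjoint, each induces a connected subgraph, and every pair is joined by at least one edge of G. Contracting each set to a single vertex therefore yields K_{4} as a minor, and since treewidth is minor-monotone, tw(G) ≥ tw(K_{4}) = 3. Therefore the treewidth is 3.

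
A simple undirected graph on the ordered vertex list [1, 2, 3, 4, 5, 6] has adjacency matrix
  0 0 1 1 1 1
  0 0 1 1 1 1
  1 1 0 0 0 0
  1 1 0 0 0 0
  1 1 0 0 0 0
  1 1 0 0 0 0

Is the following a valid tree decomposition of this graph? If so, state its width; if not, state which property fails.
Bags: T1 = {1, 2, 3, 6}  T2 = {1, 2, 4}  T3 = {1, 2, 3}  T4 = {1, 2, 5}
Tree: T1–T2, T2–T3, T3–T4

A tree decomposition must satisfy three properties: every vertex lies in some bag; for every edge, both endpoints lie together in some bag; and for every vertex, the bags containing it form a connected subtree. Here bags containing vertex 3 are not connected in the tree, so the decomposition is invalid.

No — bags containing vertex 3 are not connected in the tree.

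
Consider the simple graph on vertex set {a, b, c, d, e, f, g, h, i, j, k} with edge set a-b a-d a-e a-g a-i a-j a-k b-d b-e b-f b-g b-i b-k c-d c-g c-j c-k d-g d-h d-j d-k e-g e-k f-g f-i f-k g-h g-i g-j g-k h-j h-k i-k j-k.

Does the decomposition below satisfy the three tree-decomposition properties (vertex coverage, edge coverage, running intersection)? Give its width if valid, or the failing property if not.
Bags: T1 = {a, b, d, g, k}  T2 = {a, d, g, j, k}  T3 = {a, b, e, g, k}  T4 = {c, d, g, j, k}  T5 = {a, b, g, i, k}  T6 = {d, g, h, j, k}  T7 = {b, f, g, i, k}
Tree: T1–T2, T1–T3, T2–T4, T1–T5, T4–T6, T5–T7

Checking the three conditions: (i) the bags cover all of {a, b, c, d, e, f, g, h, i, j, k}; (ii) for each edge, some bag contains both endpoints; (iii) the bags containing any fixed vertex form a subtree. All hold, so the decomposition is valid with width 5 − 1 = 4.

Yes; width 4.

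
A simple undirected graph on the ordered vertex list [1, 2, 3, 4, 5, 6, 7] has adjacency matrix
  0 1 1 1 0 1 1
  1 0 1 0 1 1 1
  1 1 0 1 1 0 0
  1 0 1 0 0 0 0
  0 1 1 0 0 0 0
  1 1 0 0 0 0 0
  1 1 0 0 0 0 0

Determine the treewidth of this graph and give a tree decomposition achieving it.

Each bag holds 3 vertices, so the decomposition has width 2, which upper-bounds the treewidth. Conversely, {1, 2, 3} is a clique of size 3, and the vertices of any clique must share a bag in every tree decomposition; so some bag has ≥ 3 vertices and tw(G) ≥ 2. Therefore the treewidth is 2.

Treewidth 2.
One such decomposition:
Bags: B1 = {2, 3, 5}  B2 = {1, 2, 3}  B3 = {1, 3, 4}  B4 = {1, 2, 7}  B5 = {1, 2, 6}
Tree: B1–B2, B2–B3, B2–B4, B2–B5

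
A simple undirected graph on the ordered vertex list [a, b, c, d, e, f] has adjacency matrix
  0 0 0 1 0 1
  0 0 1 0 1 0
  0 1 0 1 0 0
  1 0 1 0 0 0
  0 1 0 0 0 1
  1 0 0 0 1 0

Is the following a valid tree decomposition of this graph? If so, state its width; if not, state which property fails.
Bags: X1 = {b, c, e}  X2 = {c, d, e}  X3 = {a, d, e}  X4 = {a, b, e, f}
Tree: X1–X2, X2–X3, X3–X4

A tree decomposition must satisfy three properties: every vertex lies in some bag; for every edge, both endpoints lie together in some bag; and for every vertex, the bags containing it form a connected subtree. Here bags containing vertex b are not connected in the tree, so the decomposition is invalid.

No — bags containing vertex b are not connected in the tree.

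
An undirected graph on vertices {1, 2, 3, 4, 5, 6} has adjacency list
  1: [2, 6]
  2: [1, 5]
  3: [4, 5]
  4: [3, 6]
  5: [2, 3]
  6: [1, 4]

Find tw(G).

2

A width-2 tree decomposition is:
Bags: B1 = {3, 4, 5}  B2 = {2, 4, 5}  B3 = {1, 2, 4}  B4 = {1, 4, 6}
Tree: B1–B2, B2–B3, B3–B4
The largest bag has 3 vertices, giving width 2; this decomposition certifies tw(G) ≤ 2. The edges 4–3–5–2–1–6–4 form a cycle, so G is not a tree and its treewidth is at least 2. Therefore the treewidth is 2.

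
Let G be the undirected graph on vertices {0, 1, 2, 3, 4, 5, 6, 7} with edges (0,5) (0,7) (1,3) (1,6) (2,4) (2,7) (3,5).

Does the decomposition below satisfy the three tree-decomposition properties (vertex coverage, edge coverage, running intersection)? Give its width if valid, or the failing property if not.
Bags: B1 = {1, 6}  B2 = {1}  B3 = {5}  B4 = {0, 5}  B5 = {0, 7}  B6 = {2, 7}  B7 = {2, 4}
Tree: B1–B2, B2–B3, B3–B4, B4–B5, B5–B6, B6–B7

No — vertex 3 appears in no bag.

A tree decomposition must satisfy three properties: every vertex lies in some bag; for every edge, both endpoints lie together in some bag; and for every vertex, the bags containing it form a connected subtree. Here vertex 3 appears in no bag, so the decomposition is invalid.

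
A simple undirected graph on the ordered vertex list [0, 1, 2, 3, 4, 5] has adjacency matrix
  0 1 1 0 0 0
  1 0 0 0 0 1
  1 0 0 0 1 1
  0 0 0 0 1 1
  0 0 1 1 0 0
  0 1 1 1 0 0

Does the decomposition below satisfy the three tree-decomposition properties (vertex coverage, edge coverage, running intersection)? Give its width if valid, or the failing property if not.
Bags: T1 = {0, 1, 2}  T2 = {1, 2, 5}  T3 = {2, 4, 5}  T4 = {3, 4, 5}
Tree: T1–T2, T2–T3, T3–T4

Every vertex of G appears in some bag (union = {0, 1, 2, 3, 4, 5}); every edge is covered by a bag; and for each vertex v the set of bags containing v is connected in the bag tree. The decomposition is therefore valid. The largest bag has 3 vertices, so the width is 2.

Yes; width 2.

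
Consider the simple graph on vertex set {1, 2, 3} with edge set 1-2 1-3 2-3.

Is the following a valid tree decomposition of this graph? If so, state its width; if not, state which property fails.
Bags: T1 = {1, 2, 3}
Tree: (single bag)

Checking the three conditions: (i) the bags cover all of {1, 2, 3}; (ii) for each edge, some bag contains both endpoints; (iii) the bags containing any fixed vertex form a subtree. All hold, so the decomposition is valid with width 3 − 1 = 2.

Yes; width 2.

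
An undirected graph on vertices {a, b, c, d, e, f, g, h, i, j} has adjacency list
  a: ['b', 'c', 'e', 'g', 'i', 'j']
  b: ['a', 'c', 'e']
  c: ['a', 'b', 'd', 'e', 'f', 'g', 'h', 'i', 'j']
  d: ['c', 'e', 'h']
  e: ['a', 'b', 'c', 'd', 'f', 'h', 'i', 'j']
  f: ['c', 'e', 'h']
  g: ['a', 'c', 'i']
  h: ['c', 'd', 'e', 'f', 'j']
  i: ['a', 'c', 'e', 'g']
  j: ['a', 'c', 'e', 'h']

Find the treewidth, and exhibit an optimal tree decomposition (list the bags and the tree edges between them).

Every bag has size at most 4, so the width is 4 − 1 = 3 and tw(G) ≤ 3. On the other hand G contains the 4-clique {a, c, g, i}. A clique must lie in a single bag of any decomposition, so no decomposition can have width below 3. Combining the bounds, tw(G) = 3.

Treewidth 3.
Bags: B1 = {a, c, e, j}  B2 = {c, e, h, j}  B3 = {c, e, f, h}  B4 = {a, c, e, i}  B5 = {a, c, g, i}  B6 = {c, d, e, h}  B7 = {a, b, c, e}
Tree: B1–B2, B2–B3, B1–B4, B4–B5, B3–B6, B4–B7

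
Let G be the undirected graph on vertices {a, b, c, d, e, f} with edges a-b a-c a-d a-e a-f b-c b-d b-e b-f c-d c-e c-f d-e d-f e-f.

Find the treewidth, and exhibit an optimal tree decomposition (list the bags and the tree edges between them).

Treewidth 5.
One optimal decomposition is:
Bags: B1 = {a, b, c, d, e, f}
Tree: (single bag)

A single bag containing all 6 vertices is trivially a valid decomposition of width 5. On the other hand G contains the 6-clique {a, b, c, d, e, f}. A clique must lie in a single bag of any decomposition, so no decomposition can have width below 5. The upper and lower bounds meet at 5, so that is the treewidth.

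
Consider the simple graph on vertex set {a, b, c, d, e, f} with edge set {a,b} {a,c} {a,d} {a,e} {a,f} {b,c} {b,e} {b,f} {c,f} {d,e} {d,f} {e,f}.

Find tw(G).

3

A width-3 tree decomposition is:
Bags: B1 = {a, b, e, f}  B2 = {a, b, c, f}  B3 = {a, d, e, f}
Tree: B1–B2, B1–B3
The largest bag has 4 vertices, giving width 3; this decomposition certifies tw(G) ≤ 3. Conversely, {a, d, e, f} is a clique of size 4, and the vertices of any clique must share a bag in every tree decomposition; so some bag has ≥ 4 vertices and tw(G) ≥ 3. Therefore the treewidth is 3.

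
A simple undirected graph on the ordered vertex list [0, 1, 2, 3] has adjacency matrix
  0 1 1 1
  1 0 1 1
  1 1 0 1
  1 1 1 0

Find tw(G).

3

A width-3 tree decomposition is:
Bags: B1 = {0, 1, 2, 3}
Tree: (single bag)
With just one bag of size 4, the width is 4 − 1 = 3, so tw(G) ≤ 3. On the other hand G contains the 4-clique {0, 1, 2, 3}. A clique must lie in a single bag of any decomposition, so no decomposition can have width below 3. Combining the bounds, tw(G) = 3.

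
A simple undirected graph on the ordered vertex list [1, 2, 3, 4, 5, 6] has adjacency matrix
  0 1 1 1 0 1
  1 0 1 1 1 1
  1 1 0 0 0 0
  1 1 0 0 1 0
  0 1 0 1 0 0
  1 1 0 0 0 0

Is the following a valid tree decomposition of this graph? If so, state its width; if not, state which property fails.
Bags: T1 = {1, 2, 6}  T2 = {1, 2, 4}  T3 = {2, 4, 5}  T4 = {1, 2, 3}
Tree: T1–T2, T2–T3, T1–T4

Vertex coverage: the bags together contain {1, 2, 3, 4, 5, 6}, the full vertex set. Edge coverage: each edge of G has both endpoints in at least one bag. Running intersection: for every vertex, the bags containing it form a connected subtree. All three properties hold, so this is a valid tree decomposition of width max|bag| − 1 = 2, and hence tw(G) ≤ 2.

Yes; width 2.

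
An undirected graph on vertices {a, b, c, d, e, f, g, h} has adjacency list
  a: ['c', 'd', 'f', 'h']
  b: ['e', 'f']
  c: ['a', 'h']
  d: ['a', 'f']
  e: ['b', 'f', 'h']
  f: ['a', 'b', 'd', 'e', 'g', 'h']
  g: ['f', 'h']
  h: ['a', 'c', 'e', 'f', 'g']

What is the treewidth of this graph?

A width-2 tree decomposition is:
Bags: B1 = {a, f, h}  B2 = {e, f, h}  B3 = {f, g, h}  B4 = {a, d, f}  B5 = {a, c, h}  B6 = {b, e, f}
Tree: B1–B2, B1–B3, B1–B4, B1–B5, B2–B6
Every bag has size at most 3, so the width is 3 − 1 = 2 and tw(G) ≤ 2. Conversely, {a, c, h} is a clique of size 3, and the vertices of any clique must share a bag in every tree decomposition; so some bag has ≥ 3 vertices and tw(G) ≥ 2. Hence tw(G) = 2 exactly.

2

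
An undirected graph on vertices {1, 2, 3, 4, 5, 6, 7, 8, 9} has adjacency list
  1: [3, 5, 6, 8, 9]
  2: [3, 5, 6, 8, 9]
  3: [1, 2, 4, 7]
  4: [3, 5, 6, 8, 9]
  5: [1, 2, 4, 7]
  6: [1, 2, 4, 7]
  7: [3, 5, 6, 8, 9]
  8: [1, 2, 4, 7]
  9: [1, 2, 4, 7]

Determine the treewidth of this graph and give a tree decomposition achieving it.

Treewidth 4.
Bags: B1 = {1, 2, 3, 4, 7}  B2 = {1, 2, 4, 7, 8}  B3 = {1, 2, 4, 6, 7}  B4 = {1, 2, 4, 5, 7}  B5 = {1, 2, 4, 7, 9}
Tree: B1–B2, B2–B3, B3–B4, B4–B5

Each bag holds 5 vertices, so the decomposition has width 4, which upper-bounds the treewidth. For the lower bound: the 5 vertex sets {2,3}, {4,8}, {6,7}, {1}, {5} are disjoint, each induces a connected subgraph, and every pair is joined by at least one edge of G. Contracting each set to a single vertex therefore yields K_{5} as a minor, and since treewidth is minor-monotone, tw(G) ≥ tw(K_{5}) = 4. The upper and lower bounds meet at 4, so that is the treewidth.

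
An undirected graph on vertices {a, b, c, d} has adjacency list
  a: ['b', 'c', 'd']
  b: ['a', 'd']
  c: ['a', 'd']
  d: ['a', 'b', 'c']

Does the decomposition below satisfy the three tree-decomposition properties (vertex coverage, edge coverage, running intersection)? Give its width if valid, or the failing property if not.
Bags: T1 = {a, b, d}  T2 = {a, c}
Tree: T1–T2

No — edge (d,c) lies in no bag.

A tree decomposition must satisfy three properties: every vertex lies in some bag; for every edge, both endpoints lie together in some bag; and for every vertex, the bags containing it form a connected subtree. Here edge (d,c) lies in no bag, so the decomposition is invalid.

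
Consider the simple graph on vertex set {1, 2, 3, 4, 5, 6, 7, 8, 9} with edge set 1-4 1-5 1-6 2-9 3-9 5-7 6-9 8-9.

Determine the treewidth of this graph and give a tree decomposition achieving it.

Each bag holds 2 vertices, so the decomposition has width 1, which upper-bounds the treewidth. Since G has at least one edge (e.g. 1–6), it is not an edgeless graph, so tw(G) ≥ 1. Combining the bounds, tw(G) = 1.

Treewidth 1.
Bags: B1 = {1, 6}  B2 = {1, 5}  B3 = {6, 9}  B4 = {1, 4}  B5 = {5, 7}  B6 = {8, 9}  B7 = {3, 9}  B8 = {2, 9}
Tree: B1–B2, B1–B3, B2–B4, B2–B5, B3–B6, B3–B7, B6–B8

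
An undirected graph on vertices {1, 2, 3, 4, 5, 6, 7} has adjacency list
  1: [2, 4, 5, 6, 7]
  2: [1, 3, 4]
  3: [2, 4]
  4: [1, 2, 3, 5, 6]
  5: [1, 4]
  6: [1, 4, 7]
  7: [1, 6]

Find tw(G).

A width-2 tree decomposition is:
Bags: B1 = {1, 2, 4}  B2 = {1, 4, 6}  B3 = {2, 3, 4}  B4 = {1, 4, 5}  B5 = {1, 6, 7}
Tree: B1–B2, B1–B3, B2–B4, B2–B5
Every bag has size at most 3, so the width is 3 − 1 = 2 and tw(G) ≤ 2. For the lower bound, the 3 vertices {1, 2, 4} are pairwise adjacent, and any tree decomposition puts a clique entirely inside one bag — forcing width ≥ 2. The upper and lower bounds meet at 2, so that is the treewidth.

2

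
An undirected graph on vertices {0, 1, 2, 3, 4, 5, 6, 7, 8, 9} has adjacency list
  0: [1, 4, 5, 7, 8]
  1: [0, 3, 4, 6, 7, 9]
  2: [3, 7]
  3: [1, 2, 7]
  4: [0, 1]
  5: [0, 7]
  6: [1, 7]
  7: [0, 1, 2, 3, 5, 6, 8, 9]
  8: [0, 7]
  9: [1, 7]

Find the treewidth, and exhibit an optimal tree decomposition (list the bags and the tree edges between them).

Treewidth 2.
One such decomposition:
Bags: B1 = {0, 1, 4}  B2 = {0, 1, 7}  B3 = {0, 5, 7}  B4 = {0, 7, 8}  B5 = {1, 6, 7}  B6 = {1, 7, 9}  B7 = {1, 3, 7}  B8 = {2, 3, 7}
Tree: B1–B2, B2–B3, B3–B4, B2–B5, B2–B6, B6–B7, B7–B8

The largest bag has 3 vertices, giving width 2; this decomposition certifies tw(G) ≤ 2. Conversely, {0, 1, 4} is a clique of size 3, and the vertices of any clique must share a bag in every tree decomposition; so some bag has ≥ 3 vertices and tw(G) ≥ 2. Hence tw(G) = 2 exactly.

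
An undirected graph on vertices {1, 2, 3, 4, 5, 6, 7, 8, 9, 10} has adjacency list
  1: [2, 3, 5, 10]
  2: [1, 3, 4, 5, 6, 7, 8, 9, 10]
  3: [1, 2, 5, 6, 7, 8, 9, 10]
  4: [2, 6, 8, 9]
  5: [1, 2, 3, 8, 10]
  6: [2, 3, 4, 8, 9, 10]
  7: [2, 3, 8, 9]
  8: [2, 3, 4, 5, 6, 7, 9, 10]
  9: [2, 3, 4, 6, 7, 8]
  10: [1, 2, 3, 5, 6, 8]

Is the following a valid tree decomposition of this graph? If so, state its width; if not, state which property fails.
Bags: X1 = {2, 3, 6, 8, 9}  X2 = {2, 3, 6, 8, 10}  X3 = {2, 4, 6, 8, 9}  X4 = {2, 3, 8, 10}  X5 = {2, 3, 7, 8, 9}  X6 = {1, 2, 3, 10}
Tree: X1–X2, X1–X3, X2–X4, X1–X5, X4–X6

No — vertex 5 appears in no bag.

A tree decomposition must satisfy three properties: every vertex lies in some bag; for every edge, both endpoints lie together in some bag; and for every vertex, the bags containing it form a connected subtree. Here vertex 5 appears in no bag, so the decomposition is invalid.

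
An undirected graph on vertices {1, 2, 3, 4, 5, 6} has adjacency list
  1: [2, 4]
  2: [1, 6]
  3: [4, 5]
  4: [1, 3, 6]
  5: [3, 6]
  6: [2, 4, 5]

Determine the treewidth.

2

A width-2 tree decomposition is:
Bags: B1 = {1, 2, 4}  B2 = {2, 4, 6}  B3 = {3, 4, 6}  B4 = {3, 5, 6}
Tree: B1–B2, B2–B3, B3–B4
Each bag holds 3 vertices, so the decomposition has width 2, which upper-bounds the treewidth. Since 1–2–6–4–1 is a cycle in G, G is not acyclic. Forests are exactly the graphs of treewidth ≤ 1, so tw(G) ≥ 2. Therefore the treewidth is 2.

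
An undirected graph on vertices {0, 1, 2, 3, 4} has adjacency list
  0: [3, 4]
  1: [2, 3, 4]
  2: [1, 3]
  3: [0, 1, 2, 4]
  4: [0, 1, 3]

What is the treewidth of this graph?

2

A width-2 tree decomposition is:
Bags: B1 = {1, 2, 3}  B2 = {1, 3, 4}  B3 = {0, 3, 4}
Tree: B1–B2, B2–B3
Every bag has size at most 3, so the width is 3 − 1 = 2 and tw(G) ≤ 2. Conversely, {0, 3, 4} is a clique of size 3, and the vertices of any clique must share a bag in every tree decomposition; so some bag has ≥ 3 vertices and tw(G) ≥ 2. The upper and lower bounds meet at 2, so that is the treewidth.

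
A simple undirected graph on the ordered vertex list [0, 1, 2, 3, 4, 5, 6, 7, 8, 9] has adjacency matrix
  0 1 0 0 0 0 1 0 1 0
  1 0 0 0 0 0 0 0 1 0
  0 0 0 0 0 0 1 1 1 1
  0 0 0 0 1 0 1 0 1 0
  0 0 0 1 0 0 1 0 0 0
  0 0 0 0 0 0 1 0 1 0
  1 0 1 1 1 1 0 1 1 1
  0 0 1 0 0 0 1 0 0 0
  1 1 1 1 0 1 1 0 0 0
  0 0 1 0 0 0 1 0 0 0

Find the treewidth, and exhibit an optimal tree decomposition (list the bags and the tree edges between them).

Treewidth 2.
Bags: B1 = {3, 6, 8}  B2 = {2, 6, 8}  B3 = {0, 6, 8}  B4 = {3, 4, 6}  B5 = {5, 6, 8}  B6 = {2, 6, 9}  B7 = {0, 1, 8}  B8 = {2, 6, 7}
Tree: B1–B2, B1–B3, B1–B4, B3–B5, B2–B6, B3–B7, B2–B8

Every bag has size at most 3, so the width is 3 − 1 = 2 and tw(G) ≤ 2. For the lower bound, the 3 vertices {0, 1, 8} are pairwise adjacent, and any tree decomposition puts a clique entirely inside one bag — forcing width ≥ 2. The upper and lower bounds meet at 2, so that is the treewidth.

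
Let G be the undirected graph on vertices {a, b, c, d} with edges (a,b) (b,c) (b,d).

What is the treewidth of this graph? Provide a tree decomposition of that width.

The largest bag has 2 vertices, giving width 1; this decomposition certifies tw(G) ≤ 1. G has an edge, so its treewidth is at least 1. Hence tw(G) = 1 exactly.

Treewidth 1.
Bags: B1 = {b, d}  B2 = {a, b}  B3 = {b, c}
Tree: B1–B2, B2–B3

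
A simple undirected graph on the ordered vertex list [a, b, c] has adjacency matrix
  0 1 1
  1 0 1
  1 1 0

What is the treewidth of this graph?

A width-2 tree decomposition is:
Bags: B1 = {a, b, c}
Tree: (single bag)
A single bag containing all 3 vertices is trivially a valid decomposition of width 2. Conversely, {a, b, c} is a clique of size 3, and the vertices of any clique must share a bag in every tree decomposition; so some bag has ≥ 3 vertices and tw(G) ≥ 2. The upper and lower bounds meet at 2, so that is the treewidth.

2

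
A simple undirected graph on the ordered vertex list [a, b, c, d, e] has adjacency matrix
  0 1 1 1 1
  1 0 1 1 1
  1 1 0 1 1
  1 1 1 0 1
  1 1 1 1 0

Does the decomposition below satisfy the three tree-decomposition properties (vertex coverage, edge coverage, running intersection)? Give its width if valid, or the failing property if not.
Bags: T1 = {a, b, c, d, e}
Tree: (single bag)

Yes; width 4.

Checking the three conditions: (i) the bags cover all of {a, b, c, d, e}; (ii) for each edge, some bag contains both endpoints; (iii) the bags containing any fixed vertex form a subtree. All hold, so the decomposition is valid with width 5 − 1 = 4.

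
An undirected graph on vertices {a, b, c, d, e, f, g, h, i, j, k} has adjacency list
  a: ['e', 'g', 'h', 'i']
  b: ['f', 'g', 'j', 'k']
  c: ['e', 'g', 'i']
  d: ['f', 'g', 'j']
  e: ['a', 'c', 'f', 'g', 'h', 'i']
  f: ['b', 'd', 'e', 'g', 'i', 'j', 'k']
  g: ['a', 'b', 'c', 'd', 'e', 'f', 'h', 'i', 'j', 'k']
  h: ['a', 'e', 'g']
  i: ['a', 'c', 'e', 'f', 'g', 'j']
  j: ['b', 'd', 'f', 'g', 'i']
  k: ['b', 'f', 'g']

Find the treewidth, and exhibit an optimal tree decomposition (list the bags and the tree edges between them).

The largest bag has 4 vertices, giving width 3; this decomposition certifies tw(G) ≤ 3. For the lower bound, the 4 vertices {a, e, g, h} are pairwise adjacent, and any tree decomposition puts a clique entirely inside one bag — forcing width ≥ 3. The upper and lower bounds meet at 3, so that is the treewidth.

Treewidth 3.
Bags: B1 = {b, f, g, j}  B2 = {f, g, i, j}  B3 = {e, f, g, i}  B4 = {d, f, g, j}  B5 = {c, e, g, i}  B6 = {a, e, g, i}  B7 = {b, f, g, k}  B8 = {a, e, g, h}
Tree: B1–B2, B2–B3, B2–B4, B3–B5, B5–B6, B1–B7, B6–B8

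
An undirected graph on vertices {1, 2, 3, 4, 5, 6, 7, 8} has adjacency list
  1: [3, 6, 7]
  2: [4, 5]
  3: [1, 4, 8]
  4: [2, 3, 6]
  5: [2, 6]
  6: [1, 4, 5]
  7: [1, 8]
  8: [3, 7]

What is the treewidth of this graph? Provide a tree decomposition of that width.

Treewidth 2.
One optimal decomposition is:
Bags: B1 = {2, 5, 6}  B2 = {2, 4, 6}  B3 = {1, 4, 6}  B4 = {1, 3, 4}  B5 = {1, 3, 7}  B6 = {3, 7, 8}
Tree: B1–B2, B2–B3, B3–B4, B4–B5, B5–B6

The largest bag has 3 vertices, giving width 2; this decomposition certifies tw(G) ≤ 2. Since 5–2–4–6–5 is a cycle in G, G is not acyclic. Forests are exactly the graphs of treewidth ≤ 1, so tw(G) ≥ 2. Hence tw(G) = 2 exactly.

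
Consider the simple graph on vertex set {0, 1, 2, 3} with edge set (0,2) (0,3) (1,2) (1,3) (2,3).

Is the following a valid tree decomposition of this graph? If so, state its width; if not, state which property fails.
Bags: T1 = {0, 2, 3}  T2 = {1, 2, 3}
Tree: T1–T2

Yes; width 2.

Checking the three conditions: (i) the bags cover all of {0, 1, 2, 3}; (ii) for each edge, some bag contains both endpoints; (iii) the bags containing any fixed vertex form a subtree. All hold, so the decomposition is valid with width 3 − 1 = 2.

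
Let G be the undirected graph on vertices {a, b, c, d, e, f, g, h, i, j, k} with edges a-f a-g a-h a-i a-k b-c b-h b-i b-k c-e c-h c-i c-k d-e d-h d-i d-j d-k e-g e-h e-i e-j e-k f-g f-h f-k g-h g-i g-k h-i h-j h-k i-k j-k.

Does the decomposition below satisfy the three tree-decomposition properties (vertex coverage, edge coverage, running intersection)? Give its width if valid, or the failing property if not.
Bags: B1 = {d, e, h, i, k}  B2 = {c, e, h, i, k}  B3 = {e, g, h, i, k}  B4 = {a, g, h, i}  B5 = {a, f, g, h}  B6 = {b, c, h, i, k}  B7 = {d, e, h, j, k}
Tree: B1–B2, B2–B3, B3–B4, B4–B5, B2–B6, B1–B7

A tree decomposition must satisfy three properties: every vertex lies in some bag; for every edge, both endpoints lie together in some bag; and for every vertex, the bags containing it form a connected subtree. Here edge (k,a) lies in no bag, so the decomposition is invalid.

No — edge (k,a) lies in no bag.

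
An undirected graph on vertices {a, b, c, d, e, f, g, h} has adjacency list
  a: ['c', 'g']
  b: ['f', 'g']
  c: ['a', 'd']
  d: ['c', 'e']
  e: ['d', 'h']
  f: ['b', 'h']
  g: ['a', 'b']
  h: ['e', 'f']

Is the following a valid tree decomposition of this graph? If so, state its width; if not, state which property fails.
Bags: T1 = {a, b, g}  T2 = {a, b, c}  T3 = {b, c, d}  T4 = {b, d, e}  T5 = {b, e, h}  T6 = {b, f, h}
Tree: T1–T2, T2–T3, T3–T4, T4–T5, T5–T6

Yes; width 2.

Every vertex of G appears in some bag (union = {a, b, c, d, e, f, g, h}); every edge is covered by a bag; and for each vertex v the set of bags containing v is connected in the bag tree. The decomposition is therefore valid. The largest bag has 3 vertices, so the width is 2.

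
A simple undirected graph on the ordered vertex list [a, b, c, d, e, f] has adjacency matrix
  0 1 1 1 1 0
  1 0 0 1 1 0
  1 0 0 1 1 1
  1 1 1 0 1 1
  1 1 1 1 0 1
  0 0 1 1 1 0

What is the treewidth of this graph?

A width-3 tree decomposition is:
Bags: B1 = {a, b, d, e}  B2 = {a, c, d, e}  B3 = {c, d, e, f}
Tree: B1–B2, B2–B3
Each bag holds 4 vertices, so the decomposition has width 3, which upper-bounds the treewidth. On the other hand G contains the 4-clique {c, d, e, f}. A clique must lie in a single bag of any decomposition, so no decomposition can have width below 3. Combining the bounds, tw(G) = 3.

3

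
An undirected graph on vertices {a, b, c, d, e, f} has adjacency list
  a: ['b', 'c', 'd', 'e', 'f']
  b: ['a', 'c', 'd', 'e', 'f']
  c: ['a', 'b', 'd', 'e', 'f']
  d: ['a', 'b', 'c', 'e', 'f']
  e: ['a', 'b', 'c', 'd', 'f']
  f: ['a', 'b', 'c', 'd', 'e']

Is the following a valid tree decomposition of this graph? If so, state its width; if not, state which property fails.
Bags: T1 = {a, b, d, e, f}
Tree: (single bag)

A tree decomposition must satisfy three properties: every vertex lies in some bag; for every edge, both endpoints lie together in some bag; and for every vertex, the bags containing it form a connected subtree. Here vertex c appears in no bag, so the decomposition is invalid.

No — vertex c appears in no bag.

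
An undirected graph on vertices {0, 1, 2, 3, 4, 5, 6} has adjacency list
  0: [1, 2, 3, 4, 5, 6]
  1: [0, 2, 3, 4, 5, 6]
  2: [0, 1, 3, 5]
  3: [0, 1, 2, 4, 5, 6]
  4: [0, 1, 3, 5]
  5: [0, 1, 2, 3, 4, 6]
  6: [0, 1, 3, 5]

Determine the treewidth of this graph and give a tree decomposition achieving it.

The largest bag has 5 vertices, giving width 4; this decomposition certifies tw(G) ≤ 4. On the other hand G contains the 5-clique {0, 1, 2, 3, 5}. A clique must lie in a single bag of any decomposition, so no decomposition can have width below 4. Therefore the treewidth is 4.

Treewidth 4.
One such decomposition:
Bags: B1 = {0, 1, 3, 5, 6}  B2 = {0, 1, 3, 4, 5}  B3 = {0, 1, 2, 3, 5}
Tree: B1–B2, B1–B3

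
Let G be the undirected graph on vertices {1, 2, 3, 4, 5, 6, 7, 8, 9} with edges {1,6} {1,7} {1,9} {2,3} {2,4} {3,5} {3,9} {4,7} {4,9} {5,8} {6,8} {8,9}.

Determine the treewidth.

A width-3 tree decomposition is:
Bags: B1 = {2, 3, 4, 7}  B2 = {3, 4, 7, 9}  B3 = {1, 3, 7, 9}  B4 = {1, 3, 5, 9}  B5 = {1, 5, 8, 9}  B6 = {1, 5, 6, 8}
Tree: B1–B2, B2–B3, B3–B4, B4–B5, B5–B6
Every bag has size at most 4, so the width is 4 − 1 = 3 and tw(G) ≤ 3. For the lower bound: the 4 vertex sets {2,4,7}, {3}, {9}, {1,5,6,8} are disjoint, each induces a connected subgraph, and every pair is joined by at least one edge of G. Contracting each set to a single vertex therefore yields K_{4} as a minor, and since treewidth is minor-monotone, tw(G) ≥ tw(K_{4}) = 3. Hence tw(G) = 3 exactly.

3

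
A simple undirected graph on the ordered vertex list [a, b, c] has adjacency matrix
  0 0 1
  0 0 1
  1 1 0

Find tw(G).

1

A width-1 tree decomposition is:
Bags: B1 = {b, c}  B2 = {a, c}
Tree: B1–B2
The largest bag has 2 vertices, giving width 1; this decomposition certifies tw(G) ≤ 1. G has an edge, so its treewidth is at least 1. Hence tw(G) = 1 exactly.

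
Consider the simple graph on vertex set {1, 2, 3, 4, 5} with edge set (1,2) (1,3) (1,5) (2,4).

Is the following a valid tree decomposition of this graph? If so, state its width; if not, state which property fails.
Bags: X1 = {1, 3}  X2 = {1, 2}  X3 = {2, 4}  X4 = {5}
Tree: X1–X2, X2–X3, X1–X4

No — edge (1,5) lies in no bag.

A tree decomposition must satisfy three properties: every vertex lies in some bag; for every edge, both endpoints lie together in some bag; and for every vertex, the bags containing it form a connected subtree. Here edge (1,5) lies in no bag, so the decomposition is invalid.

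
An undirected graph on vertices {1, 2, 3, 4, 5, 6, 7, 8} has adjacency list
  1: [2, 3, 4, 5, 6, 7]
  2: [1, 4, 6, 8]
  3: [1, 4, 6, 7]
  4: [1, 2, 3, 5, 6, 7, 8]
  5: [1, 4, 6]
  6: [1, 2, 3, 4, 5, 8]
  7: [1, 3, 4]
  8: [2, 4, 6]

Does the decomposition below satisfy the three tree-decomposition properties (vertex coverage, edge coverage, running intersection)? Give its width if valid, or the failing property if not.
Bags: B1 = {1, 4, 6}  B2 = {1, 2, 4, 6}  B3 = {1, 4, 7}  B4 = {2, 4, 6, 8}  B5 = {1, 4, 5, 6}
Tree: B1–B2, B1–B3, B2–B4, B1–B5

A tree decomposition must satisfy three properties: every vertex lies in some bag; for every edge, both endpoints lie together in some bag; and for every vertex, the bags containing it form a connected subtree. Here vertex 3 appears in no bag, so the decomposition is invalid.

No — vertex 3 appears in no bag.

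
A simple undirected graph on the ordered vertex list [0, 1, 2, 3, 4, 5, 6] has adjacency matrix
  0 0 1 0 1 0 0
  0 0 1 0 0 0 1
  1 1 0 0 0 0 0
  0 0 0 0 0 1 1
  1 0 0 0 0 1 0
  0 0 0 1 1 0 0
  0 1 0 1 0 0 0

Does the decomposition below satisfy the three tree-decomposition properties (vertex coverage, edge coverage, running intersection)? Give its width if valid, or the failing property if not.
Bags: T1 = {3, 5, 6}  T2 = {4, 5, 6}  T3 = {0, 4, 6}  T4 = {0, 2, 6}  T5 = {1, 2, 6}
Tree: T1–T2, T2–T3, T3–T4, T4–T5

Vertex coverage: the bags together contain {0, 1, 2, 3, 4, 5, 6}, the full vertex set. Edge coverage: each edge of G has both endpoints in at least one bag. Running intersection: for every vertex, the bags containing it form a connected subtree. All three properties hold, so this is a valid tree decomposition of width max|bag| − 1 = 2, and hence tw(G) ≤ 2.

Yes; width 2.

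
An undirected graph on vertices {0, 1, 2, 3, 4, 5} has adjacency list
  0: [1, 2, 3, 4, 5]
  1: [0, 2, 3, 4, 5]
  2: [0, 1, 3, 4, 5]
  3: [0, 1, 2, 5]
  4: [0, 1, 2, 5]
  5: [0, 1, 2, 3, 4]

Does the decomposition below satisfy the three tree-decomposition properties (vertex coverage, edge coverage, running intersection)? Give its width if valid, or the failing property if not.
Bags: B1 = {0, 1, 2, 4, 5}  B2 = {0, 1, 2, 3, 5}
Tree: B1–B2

Every vertex of G appears in some bag (union = {0, 1, 2, 3, 4, 5}); every edge is covered by a bag; and for each vertex v the set of bags containing v is connected in the bag tree. The decomposition is therefore valid. The largest bag has 5 vertices, so the width is 4.

Yes; width 4.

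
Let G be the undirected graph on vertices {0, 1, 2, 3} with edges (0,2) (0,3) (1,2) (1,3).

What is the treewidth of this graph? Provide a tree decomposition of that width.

Treewidth 2.
Bags: B1 = {0, 2, 3}  B2 = {1, 2, 3}
Tree: B1–B2

Every bag has size at most 3, so the width is 3 − 1 = 2 and tw(G) ≤ 2. Since 3–0–2–1–3 is a cycle in G, G is not acyclic. Forests are exactly the graphs of treewidth ≤ 1, so tw(G) ≥ 2. The upper and lower bounds meet at 2, so that is the treewidth.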